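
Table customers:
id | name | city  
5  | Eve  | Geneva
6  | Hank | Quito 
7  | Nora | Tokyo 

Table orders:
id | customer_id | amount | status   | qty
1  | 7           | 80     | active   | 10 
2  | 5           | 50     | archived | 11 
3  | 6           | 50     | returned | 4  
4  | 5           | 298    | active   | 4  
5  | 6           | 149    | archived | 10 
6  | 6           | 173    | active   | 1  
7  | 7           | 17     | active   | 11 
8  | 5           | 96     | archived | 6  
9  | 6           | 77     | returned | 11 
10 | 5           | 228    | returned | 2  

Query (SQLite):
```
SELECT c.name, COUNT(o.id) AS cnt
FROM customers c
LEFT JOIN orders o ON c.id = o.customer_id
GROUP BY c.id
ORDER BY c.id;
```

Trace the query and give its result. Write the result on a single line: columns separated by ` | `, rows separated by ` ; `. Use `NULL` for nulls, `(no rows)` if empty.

Eve | 4 ; Hank | 4 ; Nora | 2

LEFT JOIN keeps every customers row; unmatched ones get NULL for orders columns.
Group by customers.id and compute COUNT(o.id). COUNT(col) of an all-NULL group is 0.
  5: ids {2, 4, 8, 10} → COUNT(o.id)=4
  6: ids {3, 5, 6, 9} → COUNT(o.id)=4
  7: ids {1, 7} → COUNT(o.id)=2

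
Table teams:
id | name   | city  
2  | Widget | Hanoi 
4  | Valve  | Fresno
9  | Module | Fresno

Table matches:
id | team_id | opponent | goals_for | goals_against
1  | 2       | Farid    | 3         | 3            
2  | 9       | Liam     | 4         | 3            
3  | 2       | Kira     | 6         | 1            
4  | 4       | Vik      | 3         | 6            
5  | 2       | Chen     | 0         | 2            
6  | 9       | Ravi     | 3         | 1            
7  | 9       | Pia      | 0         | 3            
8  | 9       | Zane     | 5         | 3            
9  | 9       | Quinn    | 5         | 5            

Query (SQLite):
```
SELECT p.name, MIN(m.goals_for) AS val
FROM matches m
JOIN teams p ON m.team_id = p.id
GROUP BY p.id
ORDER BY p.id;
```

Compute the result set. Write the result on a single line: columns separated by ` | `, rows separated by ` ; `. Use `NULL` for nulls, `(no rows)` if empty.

Join each matches row to its teams via team_id.
Group joined rows by teams.id; compute MIN(m.goals_for) per group.
  2: ids {1, 3, 5} → MIN(m.goals_for)=0
  4: ids {4} → MIN(m.goals_for)=3
  9: ids {2, 6, 7, 8, 9} → MIN(m.goals_for)=0

Widget | 0 ; Valve | 3 ; Module | 0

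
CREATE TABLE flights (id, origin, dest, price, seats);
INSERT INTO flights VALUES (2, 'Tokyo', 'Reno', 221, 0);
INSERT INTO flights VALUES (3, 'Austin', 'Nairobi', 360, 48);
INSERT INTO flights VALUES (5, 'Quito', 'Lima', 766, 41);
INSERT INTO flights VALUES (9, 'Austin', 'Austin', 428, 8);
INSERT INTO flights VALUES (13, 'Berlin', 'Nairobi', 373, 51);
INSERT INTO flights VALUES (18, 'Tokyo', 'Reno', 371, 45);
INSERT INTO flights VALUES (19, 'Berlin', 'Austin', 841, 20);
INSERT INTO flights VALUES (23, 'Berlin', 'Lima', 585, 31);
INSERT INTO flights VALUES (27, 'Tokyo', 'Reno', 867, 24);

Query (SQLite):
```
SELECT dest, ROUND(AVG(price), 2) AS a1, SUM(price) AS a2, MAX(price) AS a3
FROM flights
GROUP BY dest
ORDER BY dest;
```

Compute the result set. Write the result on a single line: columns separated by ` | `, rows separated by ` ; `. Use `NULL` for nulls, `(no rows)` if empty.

Austin | 634.5 | 1269 | 841 ; Lima | 675.5 | 1351 | 766 ; Nairobi | 366.5 | 733 | 373 ; Reno | 486.33 | 1459 | 867

Group flights by dest.
Per group compute: ROUND(AVG(price), 2), SUM(price), MAX(price).
  Austin: ids {9, 19} → ROUND(AVG(price), 2)=634.5, SUM(price)=1269, MAX(price)=841
  Lima: ids {5, 23} → ROUND(AVG(price), 2)=675.5, SUM(price)=1351, MAX(price)=766
  Nairobi: ids {3, 13} → ROUND(AVG(price), 2)=366.5, SUM(price)=733, MAX(price)=373
  Reno: ids {2, 18, 27} → ROUND(AVG(price), 2)=486.33, SUM(price)=1459, MAX(price)=867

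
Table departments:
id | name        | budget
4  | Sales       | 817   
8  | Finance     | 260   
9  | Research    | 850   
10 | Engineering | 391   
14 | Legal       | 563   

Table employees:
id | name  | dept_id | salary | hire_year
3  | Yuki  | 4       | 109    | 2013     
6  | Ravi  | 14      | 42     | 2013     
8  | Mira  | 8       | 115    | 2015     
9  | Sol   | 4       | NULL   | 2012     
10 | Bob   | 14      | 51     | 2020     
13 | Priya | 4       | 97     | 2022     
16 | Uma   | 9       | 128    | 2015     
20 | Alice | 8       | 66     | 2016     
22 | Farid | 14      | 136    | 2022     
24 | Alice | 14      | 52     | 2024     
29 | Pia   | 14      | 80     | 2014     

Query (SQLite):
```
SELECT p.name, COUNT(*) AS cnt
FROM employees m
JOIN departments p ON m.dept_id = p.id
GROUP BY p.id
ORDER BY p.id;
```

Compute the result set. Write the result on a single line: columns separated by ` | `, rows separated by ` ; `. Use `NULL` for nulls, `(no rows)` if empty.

Sales | 3 ; Finance | 2 ; Research | 1 ; Legal | 5

Join each employees row to its departments via dept_id.
Group joined rows by departments.id; compute COUNT(*) per group.
  4: ids {3, 9, 13} → COUNT(*)=3
  8: ids {8, 20} → COUNT(*)=2
  9: ids {16} → COUNT(*)=1
  14: ids {6, 10, 22, 24, 29} → COUNT(*)=5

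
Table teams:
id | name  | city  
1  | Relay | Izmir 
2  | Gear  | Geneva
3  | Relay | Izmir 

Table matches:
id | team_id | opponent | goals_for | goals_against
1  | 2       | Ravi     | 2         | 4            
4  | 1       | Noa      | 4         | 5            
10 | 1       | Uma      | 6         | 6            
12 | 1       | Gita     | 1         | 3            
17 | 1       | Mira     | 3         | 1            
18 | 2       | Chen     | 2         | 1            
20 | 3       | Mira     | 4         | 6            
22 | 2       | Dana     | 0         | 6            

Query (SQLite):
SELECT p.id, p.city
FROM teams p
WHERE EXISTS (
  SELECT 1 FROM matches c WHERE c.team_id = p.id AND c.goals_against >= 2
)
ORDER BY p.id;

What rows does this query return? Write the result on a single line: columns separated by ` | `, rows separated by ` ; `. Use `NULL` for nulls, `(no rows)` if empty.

For each teams row, check whether any matches with matching team_id has goals_against >= 2.
Keep rows where that is true.

1 | Izmir ; 2 | Geneva ; 3 | Izmir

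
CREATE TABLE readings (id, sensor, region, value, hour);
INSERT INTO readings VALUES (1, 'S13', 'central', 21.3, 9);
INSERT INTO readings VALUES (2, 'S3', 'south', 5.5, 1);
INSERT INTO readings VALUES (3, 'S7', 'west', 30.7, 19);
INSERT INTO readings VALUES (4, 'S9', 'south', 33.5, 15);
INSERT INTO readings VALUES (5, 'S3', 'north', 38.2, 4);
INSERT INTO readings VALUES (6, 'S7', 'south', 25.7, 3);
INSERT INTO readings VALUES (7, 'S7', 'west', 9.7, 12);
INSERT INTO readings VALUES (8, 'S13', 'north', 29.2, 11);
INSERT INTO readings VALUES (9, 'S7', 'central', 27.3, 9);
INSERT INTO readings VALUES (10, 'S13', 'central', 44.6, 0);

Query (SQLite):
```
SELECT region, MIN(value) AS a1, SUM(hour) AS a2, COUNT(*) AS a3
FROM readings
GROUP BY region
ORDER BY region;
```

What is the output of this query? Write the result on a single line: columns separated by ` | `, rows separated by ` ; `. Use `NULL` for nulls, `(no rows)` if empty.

Group readings by region.
Per group compute: MIN(value), SUM(hour), COUNT(*).
  central: ids {1, 9, 10} → MIN(value)=21.3, SUM(hour)=18, COUNT(*)=3
  north: ids {5, 8} → MIN(value)=29.2, SUM(hour)=15, COUNT(*)=2
  south: ids {2, 4, 6} → MIN(value)=5.5, SUM(hour)=19, COUNT(*)=3
  west: ids {3, 7} → MIN(value)=9.7, SUM(hour)=31, COUNT(*)=2

central | 21.3 | 18 | 3 ; north | 29.2 | 15 | 2 ; south | 5.5 | 19 | 3 ; west | 9.7 | 31 | 2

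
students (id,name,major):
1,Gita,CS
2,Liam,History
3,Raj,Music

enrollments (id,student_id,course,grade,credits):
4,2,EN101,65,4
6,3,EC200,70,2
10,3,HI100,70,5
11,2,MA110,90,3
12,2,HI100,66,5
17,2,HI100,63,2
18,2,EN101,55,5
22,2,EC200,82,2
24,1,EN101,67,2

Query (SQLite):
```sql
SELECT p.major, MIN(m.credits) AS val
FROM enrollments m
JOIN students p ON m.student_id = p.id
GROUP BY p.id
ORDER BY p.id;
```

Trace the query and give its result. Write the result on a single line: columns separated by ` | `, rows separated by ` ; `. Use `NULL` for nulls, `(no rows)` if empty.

CS | 2 ; History | 2 ; Music | 2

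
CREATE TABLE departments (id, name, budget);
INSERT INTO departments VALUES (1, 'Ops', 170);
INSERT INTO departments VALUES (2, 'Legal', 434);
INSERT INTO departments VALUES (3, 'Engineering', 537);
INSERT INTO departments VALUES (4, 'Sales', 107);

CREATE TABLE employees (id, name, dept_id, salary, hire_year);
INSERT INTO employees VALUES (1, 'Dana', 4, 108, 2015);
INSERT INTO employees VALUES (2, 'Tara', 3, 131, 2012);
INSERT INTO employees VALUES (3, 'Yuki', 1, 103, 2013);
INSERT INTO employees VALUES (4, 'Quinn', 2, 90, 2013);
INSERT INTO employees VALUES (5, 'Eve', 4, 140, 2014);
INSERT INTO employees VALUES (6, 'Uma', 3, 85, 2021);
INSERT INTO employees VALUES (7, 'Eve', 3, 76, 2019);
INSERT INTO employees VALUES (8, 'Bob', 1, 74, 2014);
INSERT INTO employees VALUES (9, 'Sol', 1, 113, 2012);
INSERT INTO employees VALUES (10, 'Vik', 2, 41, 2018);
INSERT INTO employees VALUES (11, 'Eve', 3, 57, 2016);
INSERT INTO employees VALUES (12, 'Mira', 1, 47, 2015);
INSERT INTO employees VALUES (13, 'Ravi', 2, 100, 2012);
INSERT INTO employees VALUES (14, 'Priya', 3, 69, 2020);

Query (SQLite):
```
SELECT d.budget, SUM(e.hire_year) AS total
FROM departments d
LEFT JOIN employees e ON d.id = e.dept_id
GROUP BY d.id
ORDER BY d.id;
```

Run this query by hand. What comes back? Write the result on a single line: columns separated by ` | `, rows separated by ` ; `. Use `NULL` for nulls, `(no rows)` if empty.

LEFT JOIN keeps every departments row; unmatched ones get NULL for employees columns.
Group by departments.id and compute SUM(e.hire_year). SUM over an all-NULL group is NULL.
  1: ids {3, 8, 9, 12} → SUM(e.hire_year)=8054
  2: ids {4, 10, 13} → SUM(e.hire_year)=6043
  3: ids {2, 6, 7, 11, 14} → SUM(e.hire_year)=10088
  4: ids {1, 5} → SUM(e.hire_year)=4029

170 | 8054 ; 434 | 6043 ; 537 | 10088 ; 107 | 4029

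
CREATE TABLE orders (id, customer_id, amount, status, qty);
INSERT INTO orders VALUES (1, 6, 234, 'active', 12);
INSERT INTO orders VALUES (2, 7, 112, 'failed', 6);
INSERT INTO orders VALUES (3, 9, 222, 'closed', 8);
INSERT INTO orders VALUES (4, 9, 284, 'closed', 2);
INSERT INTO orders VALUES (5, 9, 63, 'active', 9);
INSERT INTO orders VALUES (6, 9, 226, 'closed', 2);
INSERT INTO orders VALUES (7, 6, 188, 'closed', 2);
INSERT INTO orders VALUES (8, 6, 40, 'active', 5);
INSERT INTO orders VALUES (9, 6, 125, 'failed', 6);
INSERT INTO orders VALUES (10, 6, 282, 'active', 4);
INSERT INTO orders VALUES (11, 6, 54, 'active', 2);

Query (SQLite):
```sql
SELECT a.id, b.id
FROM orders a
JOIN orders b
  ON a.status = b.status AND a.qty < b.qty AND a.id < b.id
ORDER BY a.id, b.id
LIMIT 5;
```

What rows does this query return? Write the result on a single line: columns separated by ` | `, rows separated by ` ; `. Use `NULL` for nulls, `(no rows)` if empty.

Pairs (a,b) with same status, a.qty < b.qty, a.id < b.id.
status groups: active:{1,5,8,10,11} closed:{3,4,6,7} failed:{2,9}
Ordered by (a.id, b.id); first 5.

(no rows)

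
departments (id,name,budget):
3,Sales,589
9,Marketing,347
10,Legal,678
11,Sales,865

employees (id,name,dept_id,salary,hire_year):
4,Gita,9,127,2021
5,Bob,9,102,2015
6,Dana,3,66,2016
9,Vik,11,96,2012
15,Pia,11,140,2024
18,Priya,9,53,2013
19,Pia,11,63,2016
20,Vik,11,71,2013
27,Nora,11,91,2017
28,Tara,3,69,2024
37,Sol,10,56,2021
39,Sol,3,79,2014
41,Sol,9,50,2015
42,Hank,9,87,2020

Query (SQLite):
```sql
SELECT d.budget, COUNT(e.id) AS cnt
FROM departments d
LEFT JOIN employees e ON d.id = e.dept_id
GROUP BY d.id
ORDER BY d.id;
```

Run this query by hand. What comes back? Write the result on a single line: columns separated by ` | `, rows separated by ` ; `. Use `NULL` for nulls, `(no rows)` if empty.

LEFT JOIN keeps every departments row; unmatched ones get NULL for employees columns.
Group by departments.id and compute COUNT(e.id). COUNT(col) of an all-NULL group is 0.
  3: ids {6, 28, 39} → COUNT(e.id)=3
  9: ids {4, 5, 18, 41, 42} → COUNT(e.id)=5
  10: ids {37} → COUNT(e.id)=1
  11: ids {9, 15, 19, 20, 27} → COUNT(e.id)=5

589 | 3 ; 347 | 5 ; 678 | 1 ; 865 | 5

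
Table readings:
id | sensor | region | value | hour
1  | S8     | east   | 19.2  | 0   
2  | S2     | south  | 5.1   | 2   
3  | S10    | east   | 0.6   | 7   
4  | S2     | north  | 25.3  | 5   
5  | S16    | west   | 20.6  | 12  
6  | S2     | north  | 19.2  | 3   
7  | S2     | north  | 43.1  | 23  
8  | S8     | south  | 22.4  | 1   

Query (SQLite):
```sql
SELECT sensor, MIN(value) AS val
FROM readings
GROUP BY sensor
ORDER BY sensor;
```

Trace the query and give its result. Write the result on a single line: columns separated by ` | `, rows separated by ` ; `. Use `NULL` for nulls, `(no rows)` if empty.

S10 | 0.6 ; S16 | 20.6 ; S2 | 5.1 ; S8 | 19.2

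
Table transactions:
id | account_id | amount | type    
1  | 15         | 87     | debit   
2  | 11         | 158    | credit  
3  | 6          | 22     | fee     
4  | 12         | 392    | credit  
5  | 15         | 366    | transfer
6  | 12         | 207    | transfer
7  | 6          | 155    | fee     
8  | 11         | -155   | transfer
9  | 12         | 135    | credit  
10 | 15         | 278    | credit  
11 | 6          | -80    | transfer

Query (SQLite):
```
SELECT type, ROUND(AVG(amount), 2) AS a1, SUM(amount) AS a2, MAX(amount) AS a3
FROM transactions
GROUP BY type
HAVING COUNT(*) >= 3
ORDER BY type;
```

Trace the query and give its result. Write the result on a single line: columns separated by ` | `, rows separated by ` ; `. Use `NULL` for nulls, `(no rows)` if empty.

Group transactions by type.
Per group compute: ROUND(AVG(amount), 2), SUM(amount), MAX(amount).
HAVING: drop groups with fewer than 3 rows.
  credit: ids {2, 4, 9, 10} → ROUND(AVG(amount), 2)=240.75, SUM(amount)=963, MAX(amount)=392
  debit: ids {1} → ROUND(AVG(amount), 2)=87, SUM(amount)=87, MAX(amount)=87
  fee: ids {3, 7} → ROUND(AVG(amount), 2)=88.5, SUM(amount)=177, MAX(amount)=155
  transfer: ids {5, 6, 8, 11} → ROUND(AVG(amount), 2)=84.5, SUM(amount)=338, MAX(amount)=366

credit | 240.75 | 963 | 392 ; transfer | 84.5 | 338 | 366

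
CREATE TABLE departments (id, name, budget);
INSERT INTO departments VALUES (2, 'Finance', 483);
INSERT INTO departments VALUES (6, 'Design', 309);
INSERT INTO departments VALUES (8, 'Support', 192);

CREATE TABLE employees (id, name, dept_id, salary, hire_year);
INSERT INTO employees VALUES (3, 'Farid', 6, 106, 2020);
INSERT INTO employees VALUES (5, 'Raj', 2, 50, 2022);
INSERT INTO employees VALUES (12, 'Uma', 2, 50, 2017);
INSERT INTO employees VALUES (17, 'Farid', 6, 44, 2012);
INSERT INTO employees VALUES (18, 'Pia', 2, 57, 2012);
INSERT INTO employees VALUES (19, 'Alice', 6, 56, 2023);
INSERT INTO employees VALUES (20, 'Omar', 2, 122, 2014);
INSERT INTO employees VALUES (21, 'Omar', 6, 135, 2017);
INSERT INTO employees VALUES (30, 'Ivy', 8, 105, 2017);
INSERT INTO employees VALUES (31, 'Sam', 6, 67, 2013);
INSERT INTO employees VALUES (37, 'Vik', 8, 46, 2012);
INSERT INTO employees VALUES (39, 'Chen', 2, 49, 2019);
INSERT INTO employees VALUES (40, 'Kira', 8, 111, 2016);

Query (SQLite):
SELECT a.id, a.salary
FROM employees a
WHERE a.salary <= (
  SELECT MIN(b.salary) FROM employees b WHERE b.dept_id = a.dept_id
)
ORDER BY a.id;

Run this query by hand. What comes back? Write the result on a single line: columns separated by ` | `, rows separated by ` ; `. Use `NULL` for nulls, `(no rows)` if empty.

For each employees row a, compute MIN(salary) over rows sharing a.dept_id.
Keep row a if a.salary <= that per-group MIN.
  dept_id=2: MIN(salary) = 49
  dept_id=6: MIN(salary) = 44
  dept_id=8: MIN(salary) = 46

17 | 44 ; 37 | 46 ; 39 | 49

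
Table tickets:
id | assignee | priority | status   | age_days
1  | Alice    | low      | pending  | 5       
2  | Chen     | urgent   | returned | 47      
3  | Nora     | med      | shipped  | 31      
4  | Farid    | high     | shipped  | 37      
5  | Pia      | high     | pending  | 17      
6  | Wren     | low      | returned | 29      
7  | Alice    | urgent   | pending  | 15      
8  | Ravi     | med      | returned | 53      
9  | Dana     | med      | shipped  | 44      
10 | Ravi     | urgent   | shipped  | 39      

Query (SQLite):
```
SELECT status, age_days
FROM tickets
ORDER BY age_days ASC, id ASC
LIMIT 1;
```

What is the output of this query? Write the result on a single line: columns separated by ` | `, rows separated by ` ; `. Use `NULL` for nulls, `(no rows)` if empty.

pending | 5

Sort by age_days asc, tiebreak id asc: (5, id=1), (15, id=7), (17, id=5), (29, id=6) …. Take first 1.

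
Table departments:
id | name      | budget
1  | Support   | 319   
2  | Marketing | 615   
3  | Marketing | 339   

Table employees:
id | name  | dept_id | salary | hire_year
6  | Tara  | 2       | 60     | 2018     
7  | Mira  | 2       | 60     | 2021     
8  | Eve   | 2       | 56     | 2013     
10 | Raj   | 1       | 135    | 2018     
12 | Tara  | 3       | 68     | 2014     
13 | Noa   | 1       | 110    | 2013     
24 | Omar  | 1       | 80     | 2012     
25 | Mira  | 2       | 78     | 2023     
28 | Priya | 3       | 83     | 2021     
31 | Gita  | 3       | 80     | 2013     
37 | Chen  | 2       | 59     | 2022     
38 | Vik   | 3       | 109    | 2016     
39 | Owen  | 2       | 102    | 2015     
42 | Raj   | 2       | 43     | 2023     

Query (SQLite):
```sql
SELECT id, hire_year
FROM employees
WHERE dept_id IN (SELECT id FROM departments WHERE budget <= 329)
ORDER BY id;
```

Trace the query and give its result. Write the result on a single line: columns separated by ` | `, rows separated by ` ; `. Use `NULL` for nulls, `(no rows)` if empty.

Inner query: departments.id where budget <= 329.
Outer: keep employees rows whose dept_id is in that set.
Inner query → {1}

10 | 2018 ; 13 | 2013 ; 24 | 2012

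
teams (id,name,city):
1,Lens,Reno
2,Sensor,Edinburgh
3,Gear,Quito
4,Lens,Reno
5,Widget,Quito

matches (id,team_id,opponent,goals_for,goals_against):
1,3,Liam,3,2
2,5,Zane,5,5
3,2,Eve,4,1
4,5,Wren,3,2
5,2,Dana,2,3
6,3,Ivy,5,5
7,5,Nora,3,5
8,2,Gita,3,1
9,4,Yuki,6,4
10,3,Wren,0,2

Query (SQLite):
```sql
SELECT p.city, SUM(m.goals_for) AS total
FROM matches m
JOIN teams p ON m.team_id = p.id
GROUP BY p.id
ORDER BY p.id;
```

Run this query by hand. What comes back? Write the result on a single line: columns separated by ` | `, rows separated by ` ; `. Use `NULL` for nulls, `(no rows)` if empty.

Join each matches row to its teams via team_id.
Group joined rows by teams.id; compute SUM(m.goals_for) per group.
  2: ids {3, 5, 8} → SUM(m.goals_for)=9
  3: ids {1, 6, 10} → SUM(m.goals_for)=8
  4: ids {9} → SUM(m.goals_for)=6
  5: ids {2, 4, 7} → SUM(m.goals_for)=11

Edinburgh | 9 ; Quito | 8 ; Reno | 6 ; Quito | 11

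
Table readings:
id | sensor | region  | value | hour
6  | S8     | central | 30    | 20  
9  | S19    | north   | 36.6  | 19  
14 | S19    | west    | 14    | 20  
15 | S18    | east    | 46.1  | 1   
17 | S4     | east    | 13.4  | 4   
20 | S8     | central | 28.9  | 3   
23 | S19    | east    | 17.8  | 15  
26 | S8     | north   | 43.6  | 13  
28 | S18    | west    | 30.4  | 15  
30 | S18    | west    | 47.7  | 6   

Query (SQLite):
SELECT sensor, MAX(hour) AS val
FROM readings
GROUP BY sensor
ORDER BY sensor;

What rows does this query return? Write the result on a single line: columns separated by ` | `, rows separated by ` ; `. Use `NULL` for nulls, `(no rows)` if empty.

Partition readings by sensor; compute MAX(hour) within each group.
  S18: ids {15, 28, 30} → MAX(hour)=15
  S19: ids {9, 14, 23} → MAX(hour)=20
  S4: ids {17} → MAX(hour)=4
  S8: ids {6, 20, 26} → MAX(hour)=20

S18 | 15 ; S19 | 20 ; S4 | 4 ; S8 | 20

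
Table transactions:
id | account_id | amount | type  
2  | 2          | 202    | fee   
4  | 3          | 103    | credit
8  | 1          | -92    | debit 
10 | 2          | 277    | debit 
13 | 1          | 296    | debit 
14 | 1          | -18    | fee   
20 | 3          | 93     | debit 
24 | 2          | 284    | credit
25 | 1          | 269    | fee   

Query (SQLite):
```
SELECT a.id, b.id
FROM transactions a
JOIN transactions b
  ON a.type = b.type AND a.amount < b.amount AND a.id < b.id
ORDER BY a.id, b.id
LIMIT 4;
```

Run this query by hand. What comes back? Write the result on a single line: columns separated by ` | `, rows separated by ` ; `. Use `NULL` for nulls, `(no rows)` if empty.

Pairs (a,b) with same type, a.amount < b.amount, a.id < b.id.
type groups: credit:{4,24} debit:{8,10,13,20} fee:{2,14,25}
Ordered by (a.id, b.id); first 4.

2 | 25 ; 4 | 24 ; 8 | 10 ; 8 | 13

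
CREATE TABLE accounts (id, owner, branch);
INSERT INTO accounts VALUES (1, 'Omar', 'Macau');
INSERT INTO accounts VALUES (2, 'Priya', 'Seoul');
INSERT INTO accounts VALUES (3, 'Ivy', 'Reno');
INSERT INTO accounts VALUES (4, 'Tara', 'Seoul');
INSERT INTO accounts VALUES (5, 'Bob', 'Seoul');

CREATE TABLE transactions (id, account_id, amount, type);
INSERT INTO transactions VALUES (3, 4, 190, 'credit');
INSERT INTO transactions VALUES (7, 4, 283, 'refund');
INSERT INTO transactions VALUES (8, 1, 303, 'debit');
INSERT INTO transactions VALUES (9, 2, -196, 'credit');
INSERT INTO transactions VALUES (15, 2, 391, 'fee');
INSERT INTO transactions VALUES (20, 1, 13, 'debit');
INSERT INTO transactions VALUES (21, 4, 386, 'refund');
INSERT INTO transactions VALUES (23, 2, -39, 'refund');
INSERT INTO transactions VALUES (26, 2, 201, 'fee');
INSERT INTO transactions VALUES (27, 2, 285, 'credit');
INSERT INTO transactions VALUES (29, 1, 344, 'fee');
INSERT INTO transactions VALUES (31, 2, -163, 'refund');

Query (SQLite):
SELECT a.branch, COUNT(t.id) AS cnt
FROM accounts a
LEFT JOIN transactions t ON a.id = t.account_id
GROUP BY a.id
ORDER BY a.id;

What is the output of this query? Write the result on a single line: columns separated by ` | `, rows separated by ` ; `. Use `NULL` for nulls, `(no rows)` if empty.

LEFT JOIN keeps every accounts row; unmatched ones get NULL for transactions columns.
Group by accounts.id and compute COUNT(t.id). COUNT(col) of an all-NULL group is 0.
  1: ids {8, 20, 29} → COUNT(t.id)=3
  2: ids {9, 15, 23, 26, 27, 31} → COUNT(t.id)=6
  3: ids {—} → COUNT(t.id)=0
  4: ids {3, 7, 21} → COUNT(t.id)=3
  5: ids {—} → COUNT(t.id)=0

Macau | 3 ; Seoul | 6 ; Reno | 0 ; Seoul | 3 ; Seoul | 0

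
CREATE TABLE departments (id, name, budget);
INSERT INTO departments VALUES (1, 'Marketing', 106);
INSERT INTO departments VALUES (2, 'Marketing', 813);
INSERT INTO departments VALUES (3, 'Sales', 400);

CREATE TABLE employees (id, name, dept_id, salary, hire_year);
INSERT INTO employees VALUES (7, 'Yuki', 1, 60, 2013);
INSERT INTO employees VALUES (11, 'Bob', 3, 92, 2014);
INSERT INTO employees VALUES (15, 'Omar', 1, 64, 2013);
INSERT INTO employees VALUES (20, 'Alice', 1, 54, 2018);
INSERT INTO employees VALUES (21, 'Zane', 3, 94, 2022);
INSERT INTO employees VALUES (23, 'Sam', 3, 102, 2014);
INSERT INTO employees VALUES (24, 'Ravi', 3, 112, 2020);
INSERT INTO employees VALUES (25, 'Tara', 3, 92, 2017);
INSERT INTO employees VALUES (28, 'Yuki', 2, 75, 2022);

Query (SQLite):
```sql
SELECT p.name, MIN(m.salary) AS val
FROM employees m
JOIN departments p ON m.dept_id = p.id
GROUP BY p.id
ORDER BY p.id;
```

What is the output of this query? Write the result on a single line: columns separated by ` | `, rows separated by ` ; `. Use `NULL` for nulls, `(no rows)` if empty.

Marketing | 54 ; Marketing | 75 ; Sales | 92

Join each employees row to its departments via dept_id.
Group joined rows by departments.id; compute MIN(m.salary) per group.
  1: ids {7, 15, 20} → MIN(m.salary)=54
  2: ids {28} → MIN(m.salary)=75
  3: ids {11, 21, 23, 24, 25} → MIN(m.salary)=92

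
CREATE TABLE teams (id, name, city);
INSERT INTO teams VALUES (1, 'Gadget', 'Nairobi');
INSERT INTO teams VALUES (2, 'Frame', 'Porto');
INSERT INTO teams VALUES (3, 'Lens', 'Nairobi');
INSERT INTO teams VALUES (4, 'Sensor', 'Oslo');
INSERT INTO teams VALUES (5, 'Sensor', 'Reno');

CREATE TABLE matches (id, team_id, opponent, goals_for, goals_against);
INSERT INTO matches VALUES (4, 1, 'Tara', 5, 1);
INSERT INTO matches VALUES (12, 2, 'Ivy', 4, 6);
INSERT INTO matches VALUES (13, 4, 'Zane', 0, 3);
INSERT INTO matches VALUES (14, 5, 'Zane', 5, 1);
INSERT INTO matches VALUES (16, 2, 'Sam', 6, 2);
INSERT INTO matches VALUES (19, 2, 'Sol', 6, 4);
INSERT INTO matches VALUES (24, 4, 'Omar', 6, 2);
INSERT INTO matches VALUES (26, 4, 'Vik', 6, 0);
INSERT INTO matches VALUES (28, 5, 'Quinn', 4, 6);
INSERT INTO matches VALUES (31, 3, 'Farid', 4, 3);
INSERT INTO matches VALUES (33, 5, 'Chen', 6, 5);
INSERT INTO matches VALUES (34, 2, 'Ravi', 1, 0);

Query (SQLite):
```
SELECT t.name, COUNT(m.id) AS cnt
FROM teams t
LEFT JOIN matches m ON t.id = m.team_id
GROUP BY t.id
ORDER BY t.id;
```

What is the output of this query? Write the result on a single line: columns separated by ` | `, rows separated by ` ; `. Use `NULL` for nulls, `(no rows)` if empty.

LEFT JOIN keeps every teams row; unmatched ones get NULL for matches columns.
Group by teams.id and compute COUNT(m.id). COUNT(col) of an all-NULL group is 0.
  1: ids {4} → COUNT(m.id)=1
  2: ids {12, 16, 19, 34} → COUNT(m.id)=4
  3: ids {31} → COUNT(m.id)=1
  4: ids {13, 24, 26} → COUNT(m.id)=3
  5: ids {14, 28, 33} → COUNT(m.id)=3

Gadget | 1 ; Frame | 4 ; Lens | 1 ; Sensor | 3 ; Sensor | 3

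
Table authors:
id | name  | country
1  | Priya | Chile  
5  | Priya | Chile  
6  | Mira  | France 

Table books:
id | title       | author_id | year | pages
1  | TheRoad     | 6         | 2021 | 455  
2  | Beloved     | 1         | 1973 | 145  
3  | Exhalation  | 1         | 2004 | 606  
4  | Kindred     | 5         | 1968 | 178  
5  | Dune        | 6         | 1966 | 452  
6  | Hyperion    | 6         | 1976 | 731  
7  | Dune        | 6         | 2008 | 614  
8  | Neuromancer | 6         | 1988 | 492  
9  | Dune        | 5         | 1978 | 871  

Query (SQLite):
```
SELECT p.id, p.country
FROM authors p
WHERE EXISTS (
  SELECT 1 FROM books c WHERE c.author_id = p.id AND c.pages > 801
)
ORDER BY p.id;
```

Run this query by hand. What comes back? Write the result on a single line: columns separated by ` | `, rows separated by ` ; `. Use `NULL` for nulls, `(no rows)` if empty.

For each authors row, check whether any books with matching author_id has pages > 801.
Keep rows where that is true.

5 | Chile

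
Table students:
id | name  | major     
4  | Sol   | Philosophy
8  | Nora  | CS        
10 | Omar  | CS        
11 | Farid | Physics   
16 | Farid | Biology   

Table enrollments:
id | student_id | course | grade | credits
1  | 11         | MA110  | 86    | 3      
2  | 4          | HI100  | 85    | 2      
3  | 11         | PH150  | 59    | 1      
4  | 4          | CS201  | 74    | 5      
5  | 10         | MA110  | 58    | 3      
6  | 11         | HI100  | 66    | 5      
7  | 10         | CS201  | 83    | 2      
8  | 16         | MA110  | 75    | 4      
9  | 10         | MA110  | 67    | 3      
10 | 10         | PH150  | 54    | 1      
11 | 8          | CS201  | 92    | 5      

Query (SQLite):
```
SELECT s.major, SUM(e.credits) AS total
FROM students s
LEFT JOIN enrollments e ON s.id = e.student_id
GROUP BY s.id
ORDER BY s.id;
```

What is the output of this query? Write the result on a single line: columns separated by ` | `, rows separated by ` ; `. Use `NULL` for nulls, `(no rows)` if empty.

LEFT JOIN keeps every students row; unmatched ones get NULL for enrollments columns.
Group by students.id and compute SUM(e.credits). SUM over an all-NULL group is NULL.
  4: ids {2, 4} → SUM(e.credits)=7
  8: ids {11} → SUM(e.credits)=5
  10: ids {5, 7, 9, 10} → SUM(e.credits)=9
  11: ids {1, 3, 6} → SUM(e.credits)=9
  16: ids {8} → SUM(e.credits)=4

Philosophy | 7 ; CS | 5 ; CS | 9 ; Physics | 9 ; Biology | 4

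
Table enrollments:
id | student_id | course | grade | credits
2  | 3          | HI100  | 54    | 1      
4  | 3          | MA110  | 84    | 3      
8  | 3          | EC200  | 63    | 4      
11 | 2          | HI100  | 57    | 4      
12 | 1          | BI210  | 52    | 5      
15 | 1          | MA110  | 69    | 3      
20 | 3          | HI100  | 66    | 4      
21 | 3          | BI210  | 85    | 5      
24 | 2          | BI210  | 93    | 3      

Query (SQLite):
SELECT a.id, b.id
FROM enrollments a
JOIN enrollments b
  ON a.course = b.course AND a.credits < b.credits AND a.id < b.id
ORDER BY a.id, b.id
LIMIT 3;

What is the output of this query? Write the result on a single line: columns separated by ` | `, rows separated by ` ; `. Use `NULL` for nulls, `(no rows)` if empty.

2 | 11 ; 2 | 20

Pairs (a,b) with same course, a.credits < b.credits, a.id < b.id.
course groups: BI210:{12,21,24} EC200:{8} HI100:{2,11,20} MA110:{4,15}
Ordered by (a.id, b.id); first 3.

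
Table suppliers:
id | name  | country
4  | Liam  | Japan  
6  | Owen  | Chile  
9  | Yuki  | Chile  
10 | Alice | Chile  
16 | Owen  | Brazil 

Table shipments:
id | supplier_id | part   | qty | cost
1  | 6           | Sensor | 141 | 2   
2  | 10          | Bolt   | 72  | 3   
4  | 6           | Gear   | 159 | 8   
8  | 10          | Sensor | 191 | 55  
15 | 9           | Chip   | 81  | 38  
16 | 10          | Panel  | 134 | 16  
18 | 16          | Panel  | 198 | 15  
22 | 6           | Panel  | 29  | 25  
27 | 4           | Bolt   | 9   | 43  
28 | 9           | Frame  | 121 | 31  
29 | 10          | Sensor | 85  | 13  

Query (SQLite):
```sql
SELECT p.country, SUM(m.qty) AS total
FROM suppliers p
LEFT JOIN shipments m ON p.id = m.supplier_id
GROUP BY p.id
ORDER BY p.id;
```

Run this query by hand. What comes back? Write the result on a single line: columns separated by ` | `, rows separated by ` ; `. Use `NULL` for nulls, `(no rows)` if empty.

Japan | 9 ; Chile | 329 ; Chile | 202 ; Chile | 482 ; Brazil | 198

LEFT JOIN keeps every suppliers row; unmatched ones get NULL for shipments columns.
Group by suppliers.id and compute SUM(m.qty). SUM over an all-NULL group is NULL.
  4: ids {27} → SUM(m.qty)=9
  6: ids {1, 4, 22} → SUM(m.qty)=329
  9: ids {15, 28} → SUM(m.qty)=202
  10: ids {2, 8, 16, 29} → SUM(m.qty)=482
  16: ids {18} → SUM(m.qty)=198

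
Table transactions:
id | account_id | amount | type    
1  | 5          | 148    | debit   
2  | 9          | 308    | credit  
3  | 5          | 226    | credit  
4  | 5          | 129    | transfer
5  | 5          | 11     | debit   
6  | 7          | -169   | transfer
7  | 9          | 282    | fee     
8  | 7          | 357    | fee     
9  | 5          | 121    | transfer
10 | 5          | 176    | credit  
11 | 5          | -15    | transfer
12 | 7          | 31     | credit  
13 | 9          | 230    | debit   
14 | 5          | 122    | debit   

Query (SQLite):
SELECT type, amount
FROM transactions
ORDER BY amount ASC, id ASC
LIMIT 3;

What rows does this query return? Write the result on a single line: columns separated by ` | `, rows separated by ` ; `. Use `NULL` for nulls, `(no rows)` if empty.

Sort by amount asc, tiebreak id asc: (-169, id=6), (-15, id=11), (11, id=5), (31, id=12), (121, id=9), (122, id=14) …. Take first 3.

transfer | -169 ; transfer | -15 ; debit | 11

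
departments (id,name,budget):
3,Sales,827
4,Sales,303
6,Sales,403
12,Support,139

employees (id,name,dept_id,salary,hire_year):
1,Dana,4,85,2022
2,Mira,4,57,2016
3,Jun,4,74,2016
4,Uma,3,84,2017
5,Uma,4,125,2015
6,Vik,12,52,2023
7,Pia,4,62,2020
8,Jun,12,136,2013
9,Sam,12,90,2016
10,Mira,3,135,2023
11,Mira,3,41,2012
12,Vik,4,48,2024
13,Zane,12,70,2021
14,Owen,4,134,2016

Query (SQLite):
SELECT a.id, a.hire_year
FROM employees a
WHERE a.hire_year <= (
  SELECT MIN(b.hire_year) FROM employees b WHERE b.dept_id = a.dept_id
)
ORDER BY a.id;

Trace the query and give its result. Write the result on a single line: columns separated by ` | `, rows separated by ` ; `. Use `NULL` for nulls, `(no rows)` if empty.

5 | 2015 ; 8 | 2013 ; 11 | 2012

For each employees row a, compute MIN(hire_year) over rows sharing a.dept_id.
Keep row a if a.hire_year <= that per-group MIN.
  dept_id=3: MIN(hire_year) = 2012
  dept_id=4: MIN(hire_year) = 2015
  dept_id=12: MIN(hire_year) = 2013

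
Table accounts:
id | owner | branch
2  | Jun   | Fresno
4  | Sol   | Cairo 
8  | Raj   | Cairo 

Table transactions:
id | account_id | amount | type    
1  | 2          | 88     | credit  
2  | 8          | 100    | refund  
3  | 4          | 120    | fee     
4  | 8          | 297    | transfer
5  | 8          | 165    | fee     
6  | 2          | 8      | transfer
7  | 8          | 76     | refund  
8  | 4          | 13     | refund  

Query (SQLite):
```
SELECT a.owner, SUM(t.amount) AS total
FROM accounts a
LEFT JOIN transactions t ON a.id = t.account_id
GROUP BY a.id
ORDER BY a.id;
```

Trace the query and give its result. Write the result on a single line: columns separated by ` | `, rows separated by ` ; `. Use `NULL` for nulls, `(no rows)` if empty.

Jun | 96 ; Sol | 133 ; Raj | 638

LEFT JOIN keeps every accounts row; unmatched ones get NULL for transactions columns.
Group by accounts.id and compute SUM(t.amount). SUM over an all-NULL group is NULL.
  2: ids {1, 6} → SUM(t.amount)=96
  4: ids {3, 8} → SUM(t.amount)=133
  8: ids {2, 4, 5, 7} → SUM(t.amount)=638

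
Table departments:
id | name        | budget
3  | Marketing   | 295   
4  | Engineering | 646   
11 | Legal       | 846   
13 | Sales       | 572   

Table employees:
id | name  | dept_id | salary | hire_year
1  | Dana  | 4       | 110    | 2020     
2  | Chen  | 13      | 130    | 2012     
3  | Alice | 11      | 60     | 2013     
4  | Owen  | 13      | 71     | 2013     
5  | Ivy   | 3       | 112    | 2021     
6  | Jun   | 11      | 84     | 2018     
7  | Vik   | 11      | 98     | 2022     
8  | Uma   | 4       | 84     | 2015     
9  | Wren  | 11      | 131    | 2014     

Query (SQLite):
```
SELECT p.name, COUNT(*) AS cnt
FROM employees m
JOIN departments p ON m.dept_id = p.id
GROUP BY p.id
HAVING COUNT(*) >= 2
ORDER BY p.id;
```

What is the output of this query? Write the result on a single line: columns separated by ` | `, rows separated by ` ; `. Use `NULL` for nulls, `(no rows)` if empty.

Engineering | 2 ; Legal | 4 ; Sales | 2

Join each employees row to its departments via dept_id.
Group joined rows by departments.id; compute COUNT(*) per group.
HAVING: keep groups with count ≥ 2.
  3: ids {5} → COUNT(*)=1
  4: ids {1, 8} → COUNT(*)=2
  11: ids {3, 6, 7, 9} → COUNT(*)=4
  13: ids {2, 4} → COUNT(*)=2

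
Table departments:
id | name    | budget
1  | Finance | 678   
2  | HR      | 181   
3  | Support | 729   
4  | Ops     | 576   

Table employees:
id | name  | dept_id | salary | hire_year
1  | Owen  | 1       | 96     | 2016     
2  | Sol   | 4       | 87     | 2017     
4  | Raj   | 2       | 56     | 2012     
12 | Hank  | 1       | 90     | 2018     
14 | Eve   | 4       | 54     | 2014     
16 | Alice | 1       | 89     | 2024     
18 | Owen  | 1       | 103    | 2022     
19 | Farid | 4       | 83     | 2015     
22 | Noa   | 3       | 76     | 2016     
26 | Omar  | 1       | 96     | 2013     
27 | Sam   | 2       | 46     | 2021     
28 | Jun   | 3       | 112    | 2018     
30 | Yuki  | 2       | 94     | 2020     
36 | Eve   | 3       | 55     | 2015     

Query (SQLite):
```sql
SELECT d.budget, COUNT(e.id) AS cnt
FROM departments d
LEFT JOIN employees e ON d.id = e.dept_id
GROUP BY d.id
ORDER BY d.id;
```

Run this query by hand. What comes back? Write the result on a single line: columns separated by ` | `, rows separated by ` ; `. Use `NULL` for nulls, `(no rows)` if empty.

678 | 5 ; 181 | 3 ; 729 | 3 ; 576 | 3

LEFT JOIN keeps every departments row; unmatched ones get NULL for employees columns.
Group by departments.id and compute COUNT(e.id). COUNT(col) of an all-NULL group is 0.
  1: ids {1, 12, 16, 18, 26} → COUNT(e.id)=5
  2: ids {4, 27, 30} → COUNT(e.id)=3
  3: ids {22, 28, 36} → COUNT(e.id)=3
  4: ids {2, 14, 19} → COUNT(e.id)=3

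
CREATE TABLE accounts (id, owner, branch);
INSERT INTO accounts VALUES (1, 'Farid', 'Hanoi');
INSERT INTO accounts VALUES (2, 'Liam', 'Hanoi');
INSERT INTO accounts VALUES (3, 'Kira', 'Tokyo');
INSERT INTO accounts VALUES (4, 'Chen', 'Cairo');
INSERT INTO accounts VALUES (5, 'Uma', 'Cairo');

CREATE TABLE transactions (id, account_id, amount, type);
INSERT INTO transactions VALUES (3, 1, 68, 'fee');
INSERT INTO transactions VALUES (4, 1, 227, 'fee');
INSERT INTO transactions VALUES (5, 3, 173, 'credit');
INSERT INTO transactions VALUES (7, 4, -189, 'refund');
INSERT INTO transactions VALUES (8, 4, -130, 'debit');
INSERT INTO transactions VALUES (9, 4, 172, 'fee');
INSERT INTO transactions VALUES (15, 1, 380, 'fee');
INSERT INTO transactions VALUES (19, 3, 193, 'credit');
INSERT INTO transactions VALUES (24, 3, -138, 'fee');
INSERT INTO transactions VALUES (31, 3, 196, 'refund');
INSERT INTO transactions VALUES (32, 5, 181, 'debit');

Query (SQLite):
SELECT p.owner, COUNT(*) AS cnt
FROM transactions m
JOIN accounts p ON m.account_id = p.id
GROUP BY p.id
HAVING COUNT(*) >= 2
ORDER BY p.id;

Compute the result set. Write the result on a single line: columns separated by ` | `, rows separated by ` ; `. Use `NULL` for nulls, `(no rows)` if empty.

Join each transactions row to its accounts via account_id.
Group joined rows by accounts.id; compute COUNT(*) per group.
HAVING: keep groups with count ≥ 2.
  1: ids {3, 4, 15} → COUNT(*)=3
  3: ids {5, 19, 24, 31} → COUNT(*)=4
  4: ids {7, 8, 9} → COUNT(*)=3
  5: ids {32} → COUNT(*)=1

Farid | 3 ; Kira | 4 ; Chen | 3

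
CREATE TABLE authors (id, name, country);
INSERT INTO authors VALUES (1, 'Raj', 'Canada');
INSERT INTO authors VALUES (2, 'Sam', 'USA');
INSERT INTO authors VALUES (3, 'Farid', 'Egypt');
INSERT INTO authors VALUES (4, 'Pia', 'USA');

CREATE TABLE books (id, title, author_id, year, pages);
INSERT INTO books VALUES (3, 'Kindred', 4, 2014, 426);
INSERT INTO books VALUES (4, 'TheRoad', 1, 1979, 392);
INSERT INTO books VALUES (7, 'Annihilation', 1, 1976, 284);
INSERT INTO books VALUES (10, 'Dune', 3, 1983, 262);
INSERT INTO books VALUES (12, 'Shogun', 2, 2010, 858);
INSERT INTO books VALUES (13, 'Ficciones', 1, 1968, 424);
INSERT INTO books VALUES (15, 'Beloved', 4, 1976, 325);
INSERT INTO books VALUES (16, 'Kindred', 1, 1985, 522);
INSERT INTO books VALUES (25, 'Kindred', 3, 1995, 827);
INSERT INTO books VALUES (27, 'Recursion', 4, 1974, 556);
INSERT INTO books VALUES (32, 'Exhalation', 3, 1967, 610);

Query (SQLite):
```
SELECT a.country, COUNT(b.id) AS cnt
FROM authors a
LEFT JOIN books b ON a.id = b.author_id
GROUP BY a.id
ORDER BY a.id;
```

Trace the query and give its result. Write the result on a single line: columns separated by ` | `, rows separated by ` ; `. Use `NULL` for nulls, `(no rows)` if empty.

LEFT JOIN keeps every authors row; unmatched ones get NULL for books columns.
Group by authors.id and compute COUNT(b.id). COUNT(col) of an all-NULL group is 0.
  1: ids {4, 7, 13, 16} → COUNT(b.id)=4
  2: ids {12} → COUNT(b.id)=1
  3: ids {10, 25, 32} → COUNT(b.id)=3
  4: ids {3, 15, 27} → COUNT(b.id)=3

Canada | 4 ; USA | 1 ; Egypt | 3 ; USA | 3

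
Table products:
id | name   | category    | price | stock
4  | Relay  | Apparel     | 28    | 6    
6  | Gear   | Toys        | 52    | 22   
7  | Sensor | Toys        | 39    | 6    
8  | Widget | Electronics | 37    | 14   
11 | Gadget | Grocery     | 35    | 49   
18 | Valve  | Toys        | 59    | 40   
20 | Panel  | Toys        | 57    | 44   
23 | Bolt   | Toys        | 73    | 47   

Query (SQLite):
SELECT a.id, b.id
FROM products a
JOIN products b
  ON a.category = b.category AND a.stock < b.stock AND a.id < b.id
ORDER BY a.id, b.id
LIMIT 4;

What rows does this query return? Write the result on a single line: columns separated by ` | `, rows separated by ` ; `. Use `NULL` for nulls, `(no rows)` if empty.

6 | 18 ; 6 | 20 ; 6 | 23 ; 7 | 18

Pairs (a,b) with same category, a.stock < b.stock, a.id < b.id.
category groups: Apparel:{4} Electronics:{8} Grocery:{11} Toys:{6,7,18,20,23}
Ordered by (a.id, b.id); first 4.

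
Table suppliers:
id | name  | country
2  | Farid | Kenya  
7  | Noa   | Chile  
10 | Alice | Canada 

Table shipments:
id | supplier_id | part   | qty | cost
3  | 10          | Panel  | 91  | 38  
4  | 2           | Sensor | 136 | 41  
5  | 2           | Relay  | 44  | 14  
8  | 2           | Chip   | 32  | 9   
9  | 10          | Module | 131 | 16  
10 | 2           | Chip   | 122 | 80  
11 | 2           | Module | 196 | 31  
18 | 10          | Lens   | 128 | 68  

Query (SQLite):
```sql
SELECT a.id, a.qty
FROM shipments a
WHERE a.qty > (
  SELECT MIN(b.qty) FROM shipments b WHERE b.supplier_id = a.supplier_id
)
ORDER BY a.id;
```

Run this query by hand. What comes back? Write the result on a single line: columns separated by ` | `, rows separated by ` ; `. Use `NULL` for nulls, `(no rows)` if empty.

4 | 136 ; 5 | 44 ; 9 | 131 ; 10 | 122 ; 11 | 196 ; 18 | 128

For each shipments row a, compute MIN(qty) over rows sharing a.supplier_id.
Keep row a if a.qty > that per-group MIN.
  supplier_id=2: MIN(qty) = 32
  supplier_id=10: MIN(qty) = 91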